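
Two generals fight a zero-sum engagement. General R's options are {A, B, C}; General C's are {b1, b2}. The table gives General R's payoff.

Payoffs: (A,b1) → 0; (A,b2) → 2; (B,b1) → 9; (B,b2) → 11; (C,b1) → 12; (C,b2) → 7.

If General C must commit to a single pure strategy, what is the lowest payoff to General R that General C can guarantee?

11

Column maxima: b1 → 12, b2 → 11.
The smallest of these is 11.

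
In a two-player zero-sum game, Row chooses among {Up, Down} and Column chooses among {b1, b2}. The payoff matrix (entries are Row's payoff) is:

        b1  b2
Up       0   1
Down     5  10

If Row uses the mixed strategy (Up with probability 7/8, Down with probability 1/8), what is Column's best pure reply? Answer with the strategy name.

If Column plays b1, Row's expected payoff is (7/8)·0 + (1/8)·5 = 5/8.
If Column plays b2, Row's expected payoff is (7/8)·1 + (1/8)·10 = 17/8.
Column minimizes Row's payoff; the smallest is 5/8, so the best response is b1.

b1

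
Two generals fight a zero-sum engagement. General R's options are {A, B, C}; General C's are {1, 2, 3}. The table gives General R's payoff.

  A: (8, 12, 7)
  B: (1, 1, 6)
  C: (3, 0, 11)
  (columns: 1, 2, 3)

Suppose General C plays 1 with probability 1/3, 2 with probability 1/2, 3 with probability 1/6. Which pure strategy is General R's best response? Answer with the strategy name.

A

Expected payoff of A: (1/3)·8 + (1/2)·12 + (1/6)·7 = 59/6.
Expected payoff of B: (1/3)·1 + (1/2)·1 + (1/6)·6 = 11/6.
Expected payoff of C: (1/3)·3 + (1/2)·0 + (1/6)·11 = 17/6.
The largest is 59/6, so General R's best response is A.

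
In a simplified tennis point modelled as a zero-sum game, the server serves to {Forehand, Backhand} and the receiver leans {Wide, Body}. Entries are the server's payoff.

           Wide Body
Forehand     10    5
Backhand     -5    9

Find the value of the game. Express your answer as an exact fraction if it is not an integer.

Row minima: Forehand → 5, Backhand → -5; maximin = 5.
Column maxima: Wide → 10, Body → 9; minimax = 9.
5 ≠ 9, so there is no saddle point; optimal play is mixed.
Let the server play Forehand with probability p. Expected payoff against Wide: 10p + (-5)(1−p) = 15p − 5; against Body: 5p + 9(1−p) = −4p + 9.
Setting these equal: 15p − 5 = −4p + 9 ⇒ 19p = 14 ⇒ p = 14/19, and the value is (15)·(14/19) − 5 = 115/19.
For the receiver: with q = P(Wide), equating Forehand's and Backhand's payoffs gives 5q + 5 = −14q + 9 ⇒ q = 4/19.

115/19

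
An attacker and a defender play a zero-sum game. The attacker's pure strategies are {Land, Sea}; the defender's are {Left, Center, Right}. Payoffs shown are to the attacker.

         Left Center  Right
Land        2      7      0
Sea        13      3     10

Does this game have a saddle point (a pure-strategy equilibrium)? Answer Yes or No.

Row minima: Land → 0, Sea → 3; maximin = 3.
Column maxima: Left → 13, Center → 7, Right → 10; minimax = 7.
3 ≠ 7, so no pure-strategy equilibrium exists.

No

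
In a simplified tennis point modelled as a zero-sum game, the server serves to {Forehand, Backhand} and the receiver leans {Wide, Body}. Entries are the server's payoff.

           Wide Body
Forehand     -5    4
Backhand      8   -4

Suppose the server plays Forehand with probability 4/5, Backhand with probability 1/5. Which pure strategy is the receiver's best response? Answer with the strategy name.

Wide

If the receiver plays Wide, the server's expected payoff is (4/5)·(-5) + (1/5)·8 = -12/5.
If the receiver plays Body, the server's expected payoff is (4/5)·4 + (1/5)·(-4) = 12/5.
The receiver minimizes the server's payoff; the smallest is -12/5, so the best response is Wide.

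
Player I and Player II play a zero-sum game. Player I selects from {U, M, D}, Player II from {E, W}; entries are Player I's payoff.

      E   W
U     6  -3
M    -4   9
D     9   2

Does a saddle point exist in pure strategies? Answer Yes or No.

No

Row minima: U → -3, M → -4, D → 2; maximin = 2.
Column maxima: E → 9, W → 9; minimax = 9.
2 ≠ 9, so no pure-strategy equilibrium exists.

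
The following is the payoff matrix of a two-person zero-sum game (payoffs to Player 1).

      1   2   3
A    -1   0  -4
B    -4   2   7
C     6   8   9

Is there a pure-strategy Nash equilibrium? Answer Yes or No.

Row minima: A → -4, B → -4, C → 6; maximin = 6.
Column maxima: 1 → 6, 2 → 8, 3 → 9; minimax = 6.
maximin = minimax = 6, so a saddle point exists.

Yes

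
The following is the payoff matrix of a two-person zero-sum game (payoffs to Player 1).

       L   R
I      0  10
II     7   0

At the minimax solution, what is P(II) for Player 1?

Row minima: I → 0, II → 0; maximin = 0.
Column maxima: L → 7, R → 10; minimax = 7.
0 ≠ 7, so there is no saddle point; optimal play is mixed.
Let Player 1 play I with probability p. Expected payoff against L: 0p + 7(1−p) = −7p + 7; against R: 10p + 0(1−p) = 10p.
Setting these equal: −7p + 7 = 10p ⇒ −17p = -7 ⇒ p = 7/17, and the value is (-7)·(7/17) + 7 = 70/17.
For Player 2: with q = P(L), equating I's and II's payoffs gives −10q + 10 = 7q ⇒ q = 10/17.

10/17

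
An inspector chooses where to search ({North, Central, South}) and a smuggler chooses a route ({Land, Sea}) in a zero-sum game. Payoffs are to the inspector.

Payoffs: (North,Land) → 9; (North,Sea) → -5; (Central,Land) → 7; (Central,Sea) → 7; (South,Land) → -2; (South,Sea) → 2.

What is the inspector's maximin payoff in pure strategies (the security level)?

Row minima: North → -5, Central → 7, South → -2.
The best of these is 7.

7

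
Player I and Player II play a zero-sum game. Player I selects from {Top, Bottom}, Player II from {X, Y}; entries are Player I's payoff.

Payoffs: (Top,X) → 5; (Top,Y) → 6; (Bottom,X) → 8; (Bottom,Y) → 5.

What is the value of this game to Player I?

Row minima: Top → 5, Bottom → 5; maximin = 5.
Column maxima: X → 8, Y → 6; minimax = 6.
5 ≠ 6, so there is no saddle point; optimal play is mixed.
Let Player I play Top with probability p. Expected payoff against X: 5p + 8(1−p) = −3p + 8; against Y: 6p + 5(1−p) = p + 5.
Setting these equal: −3p + 8 = p + 5 ⇒ −4p = -3 ⇒ p = 3/4, and the value is (-3)·(3/4) + 8 = 23/4.
For Player II: with q = P(X), equating Top's and Bottom's payoffs gives −q + 6 = 3q + 5 ⇒ q = 1/4.

23/4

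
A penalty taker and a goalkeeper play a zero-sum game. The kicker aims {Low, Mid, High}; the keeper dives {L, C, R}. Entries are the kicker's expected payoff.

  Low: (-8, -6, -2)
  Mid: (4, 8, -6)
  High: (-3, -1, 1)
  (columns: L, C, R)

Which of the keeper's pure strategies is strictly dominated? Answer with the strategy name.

C

L holds the kicker's payoff strictly below C in every row: -8 < -6, 4 < 8, -3 < -1.
So C is strictly dominated for the keeper.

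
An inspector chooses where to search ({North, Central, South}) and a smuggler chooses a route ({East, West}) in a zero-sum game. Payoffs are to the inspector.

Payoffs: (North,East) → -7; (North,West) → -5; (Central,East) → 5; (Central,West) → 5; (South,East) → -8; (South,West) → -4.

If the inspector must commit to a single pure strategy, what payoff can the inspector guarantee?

5

Row minima: North → -7, Central → 5, South → -8.
The best of these is 5.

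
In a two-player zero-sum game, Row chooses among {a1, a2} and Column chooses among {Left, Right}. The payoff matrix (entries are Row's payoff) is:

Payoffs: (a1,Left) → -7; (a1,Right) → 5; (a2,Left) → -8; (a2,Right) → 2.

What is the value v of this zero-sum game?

Row minima: a1 → -7, a2 → -8; maximin = -7.
Column maxima: Left → -7, Right → 5; minimax = -7.
Since maximin = minimax = -7, there is a saddle point and the value is -7.

-7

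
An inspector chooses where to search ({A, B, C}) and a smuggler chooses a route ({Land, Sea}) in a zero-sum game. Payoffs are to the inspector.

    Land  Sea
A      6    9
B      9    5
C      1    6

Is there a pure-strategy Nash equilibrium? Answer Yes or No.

Row minima: A → 6, B → 5, C → 1; maximin = 6.
Column maxima: Land → 9, Sea → 9; minimax = 9.
6 ≠ 9, so no pure-strategy equilibrium exists.

No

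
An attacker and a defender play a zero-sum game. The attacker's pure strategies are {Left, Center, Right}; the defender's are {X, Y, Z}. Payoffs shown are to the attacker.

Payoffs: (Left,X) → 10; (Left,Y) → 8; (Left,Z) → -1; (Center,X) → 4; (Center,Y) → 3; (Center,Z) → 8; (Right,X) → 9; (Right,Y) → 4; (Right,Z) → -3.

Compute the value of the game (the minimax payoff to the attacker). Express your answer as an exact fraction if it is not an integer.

Row minima: Left → -1, Center → 3, Right → -3; maximin = 3.
Column maxima: X → 10, Y → 8, Z → 8; minimax = 8.
3 ≠ 8, so there is no saddle point; optimal play is mixed.
Right is strictly dominated by Left, so the attacker never plays it.
X is strictly dominated by Y (it gives the attacker strictly more in every row), so the defender never plays it.
On the remaining 2×2 (Left, Center vs Y, Z):
Let the attacker play Left with probability p. Expected payoff against Y: 8p + 3(1−p) = 5p + 3; against Z: (-1)p + 8(1−p) = −9p + 8.
Setting these equal: 5p + 3 = −9p + 8 ⇒ 14p = 5 ⇒ p = 5/14, and the value is (5)·(5/14) + 3 = 67/14.
For the defender: with q = P(Y), equating Left's and Center's payoffs gives 9q − 1 = −5q + 8 ⇒ q = 9/14.

67/14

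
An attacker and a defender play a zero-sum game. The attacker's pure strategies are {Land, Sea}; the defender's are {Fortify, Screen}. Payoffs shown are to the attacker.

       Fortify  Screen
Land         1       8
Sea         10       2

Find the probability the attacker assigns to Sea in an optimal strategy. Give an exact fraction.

Row minima: Land → 1, Sea → 2; maximin = 2.
Column maxima: Fortify → 10, Screen → 8; minimax = 8.
2 ≠ 8, so there is no saddle point; optimal play is mixed.
Let the attacker play Land with probability p. Expected payoff against Fortify: 1p + 10(1−p) = −9p + 10; against Screen: 8p + 2(1−p) = 6p + 2.
Setting these equal: −9p + 10 = 6p + 2 ⇒ −15p = -8 ⇒ p = 8/15, and the value is (-9)·(8/15) + 10 = 26/5.
For the defender: with q = P(Fortify), equating Land's and Sea's payoffs gives −7q + 8 = 8q + 2 ⇒ q = 2/5.

7/15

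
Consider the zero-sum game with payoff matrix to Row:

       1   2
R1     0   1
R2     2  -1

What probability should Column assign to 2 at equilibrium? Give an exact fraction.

Row minima: R1 → 0, R2 → -1; maximin = 0.
Column maxima: 1 → 2, 2 → 1; minimax = 1.
0 ≠ 1, so there is no saddle point; optimal play is mixed.
Let Row play R1 with probability p. Expected payoff against 1: 0p + 2(1−p) = −2p + 2; against 2: 1p + (-1)(1−p) = 2p − 1.
Setting these equal: −2p + 2 = 2p − 1 ⇒ −4p = -3 ⇒ p = 3/4, and the value is (-2)·(3/4) + 2 = 1/2.
For Column: with q = P(1), equating R1's and R2's payoffs gives −q + 1 = 3q − 1 ⇒ q = 1/2.

1/2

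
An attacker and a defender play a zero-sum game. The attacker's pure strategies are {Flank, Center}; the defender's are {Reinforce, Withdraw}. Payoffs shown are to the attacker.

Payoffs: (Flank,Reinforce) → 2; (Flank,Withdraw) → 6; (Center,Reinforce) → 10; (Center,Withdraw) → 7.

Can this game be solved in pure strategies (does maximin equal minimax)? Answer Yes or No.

Row minima: Flank → 2, Center → 7; maximin = 7.
Column maxima: Reinforce → 10, Withdraw → 7; minimax = 7.
maximin = minimax = 7, so a saddle point exists.

Yes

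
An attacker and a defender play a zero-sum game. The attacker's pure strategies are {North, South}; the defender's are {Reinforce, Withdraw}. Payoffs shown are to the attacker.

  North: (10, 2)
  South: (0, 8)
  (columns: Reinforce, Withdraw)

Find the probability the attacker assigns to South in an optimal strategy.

Row minima: North → 2, South → 0; maximin = 2.
Column maxima: Reinforce → 10, Withdraw → 8; minimax = 8.
2 ≠ 8, so there is no saddle point; optimal play is mixed.
Let the attacker play North with probability p. Expected payoff against Reinforce: 10p + 0(1−p) = 10p; against Withdraw: 2p + 8(1−p) = −6p + 8.
Setting these equal: 10p = −6p + 8 ⇒ 16p = 8 ⇒ p = 1/2, and the value is (10)·(1/2) = 5.
For the defender: with q = P(Reinforce), equating North's and South's payoffs gives 8q + 2 = −8q + 8 ⇒ q = 3/8.

1/2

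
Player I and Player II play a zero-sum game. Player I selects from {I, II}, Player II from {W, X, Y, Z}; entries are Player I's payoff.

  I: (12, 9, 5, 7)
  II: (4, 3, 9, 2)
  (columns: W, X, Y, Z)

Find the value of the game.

53/9

Row minima: I → 5, II → 2; maximin = 5.
Column maxima: W → 12, X → 9, Y → 9, Z → 7; minimax = 7.
5 ≠ 7, so there is no saddle point; optimal play is mixed.
W is strictly dominated by X (it gives Player I strictly more in every row), so Player II never plays it.
X is strictly dominated by Z (it gives Player I strictly more in every row), so Player II never plays it.
On the remaining 2×2 (I, II vs Y, Z):
Let Player I play I with probability p. Expected payoff against Y: 5p + 9(1−p) = −4p + 9; against Z: 7p + 2(1−p) = 5p + 2.
Setting these equal: −4p + 9 = 5p + 2 ⇒ −9p = -7 ⇒ p = 7/9, and the value is (-4)·(7/9) + 9 = 53/9.
For Player II: with q = P(Y), equating I's and II's payoffs gives −2q + 7 = 7q + 2 ⇒ q = 5/9.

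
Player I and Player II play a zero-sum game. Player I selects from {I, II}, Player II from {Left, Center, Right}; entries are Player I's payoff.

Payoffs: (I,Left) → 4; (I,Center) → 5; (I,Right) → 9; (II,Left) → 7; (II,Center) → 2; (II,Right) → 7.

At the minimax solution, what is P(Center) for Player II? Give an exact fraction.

1/2

Row minima: I → 4, II → 2; maximin = 4.
Column maxima: Left → 7, Center → 5, Right → 9; minimax = 5.
4 ≠ 5, so there is no saddle point; optimal play is mixed.
Right is strictly dominated by Center (it gives Player I strictly more in every row), so Player II never plays it.
On the remaining 2×2 (I, II vs Left, Center):
Let Player I play I with probability p. Expected payoff against Left: 4p + 7(1−p) = −3p + 7; against Center: 5p + 2(1−p) = 3p + 2.
Setting these equal: −3p + 7 = 3p + 2 ⇒ −6p = -5 ⇒ p = 5/6, and the value is (-3)·(5/6) + 7 = 9/2.
For Player II: with q = P(Left), equating I's and II's payoffs gives −q + 5 = 5q + 2 ⇒ q = 1/2.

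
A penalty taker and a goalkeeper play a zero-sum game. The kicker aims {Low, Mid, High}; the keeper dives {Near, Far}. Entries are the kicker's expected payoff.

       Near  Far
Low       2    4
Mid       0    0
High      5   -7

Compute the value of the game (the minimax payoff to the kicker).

Row minima: Low → 2, Mid → 0, High → -7; maximin = 2.
Column maxima: Near → 5, Far → 4; minimax = 4.
2 ≠ 4, so there is no saddle point; optimal play is mixed.
Mid is strictly dominated by Low, so the kicker never plays it.
On the remaining 2×2 (Low, High vs Near, Far):
Let the kicker play Low with probability p. Expected payoff against Near: 2p + 5(1−p) = −3p + 5; against Far: 4p + (-7)(1−p) = 11p − 7.
Setting these equal: −3p + 5 = 11p − 7 ⇒ −14p = -12 ⇒ p = 6/7, and the value is (-3)·(6/7) + 5 = 17/7.
For the keeper: with q = P(Near), equating Low's and High's payoffs gives −2q + 4 = 12q − 7 ⇒ q = 11/14.

17/7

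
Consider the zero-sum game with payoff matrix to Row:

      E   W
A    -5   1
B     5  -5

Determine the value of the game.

-5/4

Row minima: A → -5, B → -5; maximin = -5.
Column maxima: E → 5, W → 1; minimax = 1.
-5 ≠ 1, so there is no saddle point; optimal play is mixed.
Let Row play A with probability p. Expected payoff against E: (-5)p + 5(1−p) = −10p + 5; against W: 1p + (-5)(1−p) = 6p − 5.
Setting these equal: −10p + 5 = 6p − 5 ⇒ −16p = -10 ⇒ p = 5/8, and the value is (-10)·(5/8) + 5 = -5/4.
For Column: with q = P(E), equating A's and B's payoffs gives −6q + 1 = 10q − 5 ⇒ q = 3/8.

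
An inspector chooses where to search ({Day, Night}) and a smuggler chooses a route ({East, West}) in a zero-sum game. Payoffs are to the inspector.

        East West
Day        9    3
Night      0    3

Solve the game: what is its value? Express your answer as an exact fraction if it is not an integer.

3

Row minima: Day → 3, Night → 0; maximin = 3.
Column maxima: East → 9, West → 3; minimax = 3.
Since maximin = minimax = 3, there is a saddle point and the value is 3.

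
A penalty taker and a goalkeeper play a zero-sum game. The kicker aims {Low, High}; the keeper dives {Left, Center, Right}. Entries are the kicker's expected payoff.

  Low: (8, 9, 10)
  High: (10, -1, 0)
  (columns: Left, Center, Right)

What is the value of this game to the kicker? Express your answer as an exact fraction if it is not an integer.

49/6

Row minima: Low → 8, High → -1; maximin = 8.
Column maxima: Left → 10, Center → 9, Right → 10; minimax = 9.
8 ≠ 9, so there is no saddle point; optimal play is mixed.
Right is strictly dominated by Center (it gives the kicker strictly more in every row), so the keeper never plays it.
On the remaining 2×2 (Low, High vs Left, Center):
Let the kicker play Low with probability p. Expected payoff against Left: 8p + 10(1−p) = −2p + 10; against Center: 9p + (-1)(1−p) = 10p − 1.
Setting these equal: −2p + 10 = 10p − 1 ⇒ −12p = -11 ⇒ p = 11/12, and the value is (-2)·(11/12) + 10 = 49/6.
For the keeper: with q = P(Left), equating Low's and High's payoffs gives −q + 9 = 11q − 1 ⇒ q = 5/6.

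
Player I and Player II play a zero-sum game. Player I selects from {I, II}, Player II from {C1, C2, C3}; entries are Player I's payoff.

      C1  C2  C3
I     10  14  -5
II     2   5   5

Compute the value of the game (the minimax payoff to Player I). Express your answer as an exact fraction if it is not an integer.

10/3

Row minima: I → -5, II → 2; maximin = 2.
Column maxima: C1 → 10, C2 → 14, C3 → 5; minimax = 5.
2 ≠ 5, so there is no saddle point; optimal play is mixed.
C2 is strictly dominated by C1 (it gives Player I strictly more in every row), so Player II never plays it.
On the remaining 2×2 (I, II vs C1, C3):
Let Player I play I with probability p. Expected payoff against C1: 10p + 2(1−p) = 8p + 2; against C3: (-5)p + 5(1−p) = −10p + 5.
Setting these equal: 8p + 2 = −10p + 5 ⇒ 18p = 3 ⇒ p = 1/6, and the value is (8)·(1/6) + 2 = 10/3.
For Player II: with q = P(C1), equating I's and II's payoffs gives 15q − 5 = −3q + 5 ⇒ q = 5/9.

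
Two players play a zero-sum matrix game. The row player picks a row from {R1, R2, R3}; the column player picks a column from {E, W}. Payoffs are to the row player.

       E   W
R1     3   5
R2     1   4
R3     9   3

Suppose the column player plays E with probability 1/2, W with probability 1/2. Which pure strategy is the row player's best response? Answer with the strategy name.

Expected payoff of R1: (1/2)·3 + (1/2)·5 = 4.
Expected payoff of R2: (1/2)·1 + (1/2)·4 = 5/2.
Expected payoff of R3: (1/2)·9 + (1/2)·3 = 6.
The largest is 6, so the row player's best response is R3.

R3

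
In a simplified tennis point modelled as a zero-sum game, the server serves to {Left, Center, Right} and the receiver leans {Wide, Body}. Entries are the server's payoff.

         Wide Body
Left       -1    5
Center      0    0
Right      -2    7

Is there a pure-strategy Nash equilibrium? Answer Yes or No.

Yes

Row minima: Left → -1, Center → 0, Right → -2; maximin = 0.
Column maxima: Wide → 0, Body → 7; minimax = 0.
maximin = minimax = 0, so a saddle point exists.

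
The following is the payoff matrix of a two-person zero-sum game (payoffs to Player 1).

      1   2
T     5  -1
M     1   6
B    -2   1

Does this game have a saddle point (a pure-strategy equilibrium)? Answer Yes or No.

No

Row minima: T → -1, M → 1, B → -2; maximin = 1.
Column maxima: 1 → 5, 2 → 6; minimax = 5.
1 ≠ 5, so no pure-strategy equilibrium exists.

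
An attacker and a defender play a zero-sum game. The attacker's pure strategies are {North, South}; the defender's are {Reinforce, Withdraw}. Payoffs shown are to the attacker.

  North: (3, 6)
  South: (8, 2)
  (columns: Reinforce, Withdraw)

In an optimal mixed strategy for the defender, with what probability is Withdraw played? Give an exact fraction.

5/9

Row minima: North → 3, South → 2; maximin = 3.
Column maxima: Reinforce → 8, Withdraw → 6; minimax = 6.
3 ≠ 6, so there is no saddle point; optimal play is mixed.
Let the attacker play North with probability p. Expected payoff against Reinforce: 3p + 8(1−p) = −5p + 8; against Withdraw: 6p + 2(1−p) = 4p + 2.
Setting these equal: −5p + 8 = 4p + 2 ⇒ −9p = -6 ⇒ p = 2/3, and the value is (-5)·(2/3) + 8 = 14/3.
For the defender: with q = P(Reinforce), equating North's and South's payoffs gives −3q + 6 = 6q + 2 ⇒ q = 4/9.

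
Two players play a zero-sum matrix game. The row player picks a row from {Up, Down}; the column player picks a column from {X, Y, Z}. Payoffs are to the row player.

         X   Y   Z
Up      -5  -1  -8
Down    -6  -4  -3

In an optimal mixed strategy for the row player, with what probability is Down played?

1/2

Row minima: Up → -8, Down → -6; maximin = -6.
Column maxima: X → -5, Y → -1, Z → -3; minimax = -5.
-6 ≠ -5, so there is no saddle point; optimal play is mixed.
Y is strictly dominated by X (it gives the row player strictly more in every row), so the column player never plays it.
On the remaining 2×2 (Up, Down vs X, Z):
Let the row player play Up with probability p. Expected payoff against X: (-5)p + (-6)(1−p) = p − 6; against Z: (-8)p + (-3)(1−p) = −5p − 3.
Setting these equal: p − 6 = −5p − 3 ⇒ 6p = 3 ⇒ p = 1/2, and the value is (1)·(1/2) − 6 = -11/2.
For the column player: with q = P(X), equating Up's and Down's payoffs gives 3q − 8 = −3q − 3 ⇒ q = 5/6.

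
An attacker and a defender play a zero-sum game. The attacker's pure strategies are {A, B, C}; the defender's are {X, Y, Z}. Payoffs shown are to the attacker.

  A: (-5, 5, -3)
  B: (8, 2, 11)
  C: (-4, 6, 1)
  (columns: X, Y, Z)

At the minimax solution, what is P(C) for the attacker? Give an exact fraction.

3/8

Row minima: A → -5, B → 2, C → -4; maximin = 2.
Column maxima: X → 8, Y → 6, Z → 11; minimax = 6.
2 ≠ 6, so there is no saddle point; optimal play is mixed.
A is strictly dominated by C, so the attacker never plays it.
Z is strictly dominated by X (it gives the attacker strictly more in every row), so the defender never plays it.
On the remaining 2×2 (B, C vs X, Y):
Let the attacker play B with probability p. Expected payoff against X: 8p + (-4)(1−p) = 12p − 4; against Y: 2p + 6(1−p) = −4p + 6.
Setting these equal: 12p − 4 = −4p + 6 ⇒ 16p = 10 ⇒ p = 5/8, and the value is (12)·(5/8) − 4 = 7/2.
For the defender: with q = P(X), equating B's and C's payoffs gives 6q + 2 = −10q + 6 ⇒ q = 1/4.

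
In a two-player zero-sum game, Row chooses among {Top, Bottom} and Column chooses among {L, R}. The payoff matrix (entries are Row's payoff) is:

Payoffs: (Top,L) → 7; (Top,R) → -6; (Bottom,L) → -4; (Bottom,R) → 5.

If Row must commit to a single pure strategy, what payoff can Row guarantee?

-4

Row minima: Top → -6, Bottom → -4.
The best of these is -4.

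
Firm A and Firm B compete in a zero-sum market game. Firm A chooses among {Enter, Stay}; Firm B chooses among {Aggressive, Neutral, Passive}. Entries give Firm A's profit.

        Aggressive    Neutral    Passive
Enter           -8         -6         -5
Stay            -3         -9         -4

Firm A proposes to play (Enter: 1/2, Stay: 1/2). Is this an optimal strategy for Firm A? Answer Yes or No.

Against Aggressive this mix gives (1/2)·(-8) + (1/2)·(-3) = -11/2.
Against Neutral this mix gives (1/2)·(-6) + (1/2)·(-9) = -15/2.
Against Passive this mix gives (1/2)·(-5) + (1/2)·(-4) = -9/2.
Firm B will play Neutral, holding Firm A to -15/2. Shifting weight toward the row that does better against Neutral would raise this floor (the equalizing mix achieves -27/4 against both Neutral and Aggressive), so the proposed strategy is not optimal.

No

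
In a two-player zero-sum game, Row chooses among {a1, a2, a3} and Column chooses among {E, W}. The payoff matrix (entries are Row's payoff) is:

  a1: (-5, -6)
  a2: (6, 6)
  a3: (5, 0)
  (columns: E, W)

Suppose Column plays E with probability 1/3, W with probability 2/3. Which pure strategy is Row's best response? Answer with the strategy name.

Expected payoff of a1: (1/3)·(-5) + (2/3)·(-6) = -17/3.
Expected payoff of a2: (1/3)·6 + (2/3)·6 = 6.
Expected payoff of a3: (1/3)·5 + (2/3)·0 = 5/3.
The largest is 6, so Row's best response is a2.

a2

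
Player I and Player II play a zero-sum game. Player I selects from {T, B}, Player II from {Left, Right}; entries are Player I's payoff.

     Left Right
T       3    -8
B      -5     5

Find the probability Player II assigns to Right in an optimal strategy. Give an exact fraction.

Row minima: T → -8, B → -5; maximin = -5.
Column maxima: Left → 3, Right → 5; minimax = 3.
-5 ≠ 3, so there is no saddle point; optimal play is mixed.
Let Player I play T with probability p. Expected payoff against Left: 3p + (-5)(1−p) = 8p − 5; against Right: (-8)p + 5(1−p) = −13p + 5.
Setting these equal: 8p − 5 = −13p + 5 ⇒ 21p = 10 ⇒ p = 10/21, and the value is (8)·(10/21) − 5 = -25/21.
For Player II: with q = P(Left), equating T's and B's payoffs gives 11q − 8 = −10q + 5 ⇒ q = 13/21.

8/21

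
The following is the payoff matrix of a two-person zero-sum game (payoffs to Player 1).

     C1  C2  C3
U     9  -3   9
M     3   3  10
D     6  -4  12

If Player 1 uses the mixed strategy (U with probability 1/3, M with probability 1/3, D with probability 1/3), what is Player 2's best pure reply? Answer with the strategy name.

C2

If Player 2 plays C1, Player 1's expected payoff is (1/3)·9 + (1/3)·3 + (1/3)·6 = 6.
If Player 2 plays C2, Player 1's expected payoff is (1/3)·(-3) + (1/3)·3 + (1/3)·(-4) = -4/3.
If Player 2 plays C3, Player 1's expected payoff is (1/3)·9 + (1/3)·10 + (1/3)·12 = 31/3.
Player 2 minimizes Player 1's payoff; the smallest is -4/3, so the best response is C2.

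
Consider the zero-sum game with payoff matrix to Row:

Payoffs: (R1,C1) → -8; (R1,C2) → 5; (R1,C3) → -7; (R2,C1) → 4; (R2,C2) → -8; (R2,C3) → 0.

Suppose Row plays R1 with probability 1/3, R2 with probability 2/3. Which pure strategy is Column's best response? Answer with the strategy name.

If Column plays C1, Row's expected payoff is (1/3)·(-8) + (2/3)·4 = 0.
If Column plays C2, Row's expected payoff is (1/3)·5 + (2/3)·(-8) = -11/3.
If Column plays C3, Row's expected payoff is (1/3)·(-7) + (2/3)·0 = -7/3.
Column minimizes Row's payoff; the smallest is -11/3, so the best response is C2.

C2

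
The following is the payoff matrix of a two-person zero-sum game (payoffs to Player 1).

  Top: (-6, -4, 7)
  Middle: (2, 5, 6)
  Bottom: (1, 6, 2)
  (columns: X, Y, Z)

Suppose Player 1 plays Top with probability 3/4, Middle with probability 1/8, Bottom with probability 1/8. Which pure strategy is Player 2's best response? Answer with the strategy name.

X

If Player 2 plays X, Player 1's expected payoff is (3/4)·(-6) + (1/8)·2 + (1/8)·1 = -33/8.
If Player 2 plays Y, Player 1's expected payoff is (3/4)·(-4) + (1/8)·5 + (1/8)·6 = -13/8.
If Player 2 plays Z, Player 1's expected payoff is (3/4)·7 + (1/8)·6 + (1/8)·2 = 25/4.
Player 2 minimizes Player 1's payoff; the smallest is -33/8, so the best response is X.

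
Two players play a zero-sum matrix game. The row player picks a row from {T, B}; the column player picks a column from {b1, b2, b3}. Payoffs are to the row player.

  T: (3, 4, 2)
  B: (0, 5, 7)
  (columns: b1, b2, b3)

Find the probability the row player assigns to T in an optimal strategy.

Row minima: T → 2, B → 0; maximin = 2.
Column maxima: b1 → 3, b2 → 5, b3 → 7; minimax = 3.
2 ≠ 3, so there is no saddle point; optimal play is mixed.
b2 is strictly dominated by b1 (it gives the row player strictly more in every row), so the column player never plays it.
On the remaining 2×2 (T, B vs b1, b3):
Let the row player play T with probability p. Expected payoff against b1: 3p + 0(1−p) = 3p; against b3: 2p + 7(1−p) = −5p + 7.
Setting these equal: 3p = −5p + 7 ⇒ 8p = 7 ⇒ p = 7/8, and the value is (3)·(7/8) = 21/8.
For the column player: with q = P(b1), equating T's and B's payoffs gives q + 2 = −7q + 7 ⇒ q = 5/8.

7/8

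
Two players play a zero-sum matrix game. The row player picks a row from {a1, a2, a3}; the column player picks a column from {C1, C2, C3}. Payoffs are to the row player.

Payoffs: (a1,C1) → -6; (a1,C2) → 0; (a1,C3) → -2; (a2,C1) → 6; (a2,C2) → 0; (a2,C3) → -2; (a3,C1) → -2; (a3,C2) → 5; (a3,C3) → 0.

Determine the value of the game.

Row minima: a1 → -6, a2 → -2, a3 → -2; maximin = -2.
Column maxima: C1 → 6, C2 → 5, C3 → 0; minimax = 0.
-2 ≠ 0, so there is no saddle point; optimal play is mixed.
a1 is strictly dominated by a3, so the row player never plays it.
C2 is strictly dominated by C3 (it gives the row player strictly more in every row), so the column player never plays it.
On the remaining 2×2 (a2, a3 vs C1, C3):
Let the row player play a2 with probability p. Expected payoff against C1: 6p + (-2)(1−p) = 8p − 2; against C3: (-2)p + 0(1−p) = −2p.
Setting these equal: 8p − 2 = −2p ⇒ 10p = 2 ⇒ p = 1/5, and the value is (8)·(1/5) − 2 = -2/5.
For the column player: with q = P(C1), equating a2's and a3's payoffs gives 8q − 2 = −2q ⇒ q = 1/5.

-2/5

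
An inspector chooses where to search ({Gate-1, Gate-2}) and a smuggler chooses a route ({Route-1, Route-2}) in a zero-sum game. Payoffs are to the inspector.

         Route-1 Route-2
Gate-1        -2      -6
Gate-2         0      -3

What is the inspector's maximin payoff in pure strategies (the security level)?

-3

Row minima: Gate-1 → -6, Gate-2 → -3.
The best of these is -3.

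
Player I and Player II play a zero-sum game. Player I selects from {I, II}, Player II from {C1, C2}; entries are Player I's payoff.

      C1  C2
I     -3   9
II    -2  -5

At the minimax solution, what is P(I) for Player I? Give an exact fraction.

Row minima: I → -3, II → -5; maximin = -3.
Column maxima: C1 → -2, C2 → 9; minimax = -2.
-3 ≠ -2, so there is no saddle point; optimal play is mixed.
Let Player I play I with probability p. Expected payoff against C1: (-3)p + (-2)(1−p) = −p − 2; against C2: 9p + (-5)(1−p) = 14p − 5.
Setting these equal: −p − 2 = 14p − 5 ⇒ −15p = -3 ⇒ p = 1/5, and the value is (-1)·(1/5) − 2 = -11/5.
For Player II: with q = P(C1), equating I's and II's payoffs gives −12q + 9 = 3q − 5 ⇒ q = 14/15.

1/5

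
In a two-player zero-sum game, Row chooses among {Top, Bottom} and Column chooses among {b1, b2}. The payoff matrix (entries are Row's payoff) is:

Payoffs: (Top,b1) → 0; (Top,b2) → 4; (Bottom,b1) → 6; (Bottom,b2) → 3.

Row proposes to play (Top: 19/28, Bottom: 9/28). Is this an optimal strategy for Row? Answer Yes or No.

Against b1 this mix gives (19/28)·0 + (9/28)·6 = 27/14.
Against b2 this mix gives (19/28)·4 + (9/28)·3 = 103/28.
Column will play b1, holding Row to 27/14. Shifting weight toward the row that does better against b1 would raise this floor (the equalizing mix achieves 24/7 against both b1 and b2), so the proposed strategy is not optimal.

No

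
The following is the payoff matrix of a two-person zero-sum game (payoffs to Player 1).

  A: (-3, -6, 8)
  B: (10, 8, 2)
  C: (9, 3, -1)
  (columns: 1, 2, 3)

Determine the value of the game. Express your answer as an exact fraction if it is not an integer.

Row minima: A → -6, B → 2, C → -1; maximin = 2.
Column maxima: 1 → 10, 2 → 8, 3 → 8; minimax = 8.
2 ≠ 8, so there is no saddle point; optimal play is mixed.
C is strictly dominated by B, so Player 1 never plays it.
1 is strictly dominated by 2 (it gives Player 1 strictly more in every row), so Player 2 never plays it.
On the remaining 2×2 (A, B vs 2, 3):
Let Player 1 play A with probability p. Expected payoff against 2: (-6)p + 8(1−p) = −14p + 8; against 3: 8p + 2(1−p) = 6p + 2.
Setting these equal: −14p + 8 = 6p + 2 ⇒ −20p = -6 ⇒ p = 3/10, and the value is (-14)·(3/10) + 8 = 19/5.
For Player 2: with q = P(2), equating A's and B's payoffs gives −14q + 8 = 6q + 2 ⇒ q = 3/10.

19/5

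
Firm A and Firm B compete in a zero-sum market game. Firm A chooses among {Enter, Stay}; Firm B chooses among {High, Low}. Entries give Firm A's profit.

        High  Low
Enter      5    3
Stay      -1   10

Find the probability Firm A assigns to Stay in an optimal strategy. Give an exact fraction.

2/13

Row minima: Enter → 3, Stay → -1; maximin = 3.
Column maxima: High → 5, Low → 10; minimax = 5.
3 ≠ 5, so there is no saddle point; optimal play is mixed.
Let Firm A play Enter with probability p. Expected payoff against High: 5p + (-1)(1−p) = 6p − 1; against Low: 3p + 10(1−p) = −7p + 10.
Setting these equal: 6p − 1 = −7p + 10 ⇒ 13p = 11 ⇒ p = 11/13, and the value is (6)·(11/13) − 1 = 53/13.
For Firm B: with q = P(High), equating Enter's and Stay's payoffs gives 2q + 3 = −11q + 10 ⇒ q = 7/13.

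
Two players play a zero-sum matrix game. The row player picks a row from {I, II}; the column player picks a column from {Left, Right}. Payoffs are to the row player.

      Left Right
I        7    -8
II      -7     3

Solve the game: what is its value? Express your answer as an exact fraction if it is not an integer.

-7/5

Row minima: I → -8, II → -7; maximin = -7.
Column maxima: Left → 7, Right → 3; minimax = 3.
-7 ≠ 3, so there is no saddle point; optimal play is mixed.
Let the row player play I with probability p. Expected payoff against Left: 7p + (-7)(1−p) = 14p − 7; against Right: (-8)p + 3(1−p) = −11p + 3.
Setting these equal: 14p − 7 = −11p + 3 ⇒ 25p = 10 ⇒ p = 2/5, and the value is (14)·(2/5) − 7 = -7/5.
For the column player: with q = P(Left), equating I's and II's payoffs gives 15q − 8 = −10q + 3 ⇒ q = 11/25.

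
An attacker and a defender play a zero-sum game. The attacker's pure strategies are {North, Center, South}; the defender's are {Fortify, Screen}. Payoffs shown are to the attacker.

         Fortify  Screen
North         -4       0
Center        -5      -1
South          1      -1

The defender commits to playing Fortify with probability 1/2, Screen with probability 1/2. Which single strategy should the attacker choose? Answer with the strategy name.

Expected payoff of North: (1/2)·(-4) + (1/2)·0 = -2.
Expected payoff of Center: (1/2)·(-5) + (1/2)·(-1) = -3.
Expected payoff of South: (1/2)·1 + (1/2)·(-1) = 0.
The largest is 0, so the attacker's best response is South.

South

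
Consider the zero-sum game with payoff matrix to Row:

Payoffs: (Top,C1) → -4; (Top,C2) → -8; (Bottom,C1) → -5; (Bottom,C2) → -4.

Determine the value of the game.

-24/5

Row minima: Top → -8, Bottom → -5; maximin = -5.
Column maxima: C1 → -4, C2 → -4; minimax = -4.
-5 ≠ -4, so there is no saddle point; optimal play is mixed.
Let Row play Top with probability p. Expected payoff against C1: (-4)p + (-5)(1−p) = p − 5; against C2: (-8)p + (-4)(1−p) = −4p − 4.
Setting these equal: p − 5 = −4p − 4 ⇒ 5p = 1 ⇒ p = 1/5, and the value is (1)·(1/5) − 5 = -24/5.
For Column: with q = P(C1), equating Top's and Bottom's payoffs gives 4q − 8 = −q − 4 ⇒ q = 4/5.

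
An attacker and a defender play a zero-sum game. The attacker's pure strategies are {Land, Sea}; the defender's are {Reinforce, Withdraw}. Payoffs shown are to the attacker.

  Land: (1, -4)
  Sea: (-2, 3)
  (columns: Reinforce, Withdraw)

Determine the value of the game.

-1/2

Row minima: Land → -4, Sea → -2; maximin = -2.
Column maxima: Reinforce → 1, Withdraw → 3; minimax = 1.
-2 ≠ 1, so there is no saddle point; optimal play is mixed.
Let the attacker play Land with probability p. Expected payoff against Reinforce: 1p + (-2)(1−p) = 3p − 2; against Withdraw: (-4)p + 3(1−p) = −7p + 3.
Setting these equal: 3p − 2 = −7p + 3 ⇒ 10p = 5 ⇒ p = 1/2, and the value is (3)·(1/2) − 2 = -1/2.
For the defender: with q = P(Reinforce), equating Land's and Sea's payoffs gives 5q − 4 = −5q + 3 ⇒ q = 7/10.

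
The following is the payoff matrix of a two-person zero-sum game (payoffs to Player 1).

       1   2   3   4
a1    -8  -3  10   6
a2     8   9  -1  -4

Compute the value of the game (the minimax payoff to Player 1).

Row minima: a1 → -8, a2 → -4; maximin = -4.
Column maxima: 1 → 8, 2 → 9, 3 → 10, 4 → 6; minimax = 6.
-4 ≠ 6, so there is no saddle point; optimal play is mixed.
2 is strictly dominated by 1 (it gives Player 1 strictly more in every row), so Player 2 never plays it.
3 is strictly dominated by 4 (it gives Player 1 strictly more in every row), so Player 2 never plays it.
On the remaining 2×2 (a1, a2 vs 1, 4):
Let Player 1 play a1 with probability p. Expected payoff against 1: (-8)p + 8(1−p) = −16p + 8; against 4: 6p + (-4)(1−p) = 10p − 4.
Setting these equal: −16p + 8 = 10p − 4 ⇒ −26p = -12 ⇒ p = 6/13, and the value is (-16)·(6/13) + 8 = 8/13.
For Player 2: with q = P(1), equating a1's and a2's payoffs gives −14q + 6 = 12q − 4 ⇒ q = 5/13.

8/13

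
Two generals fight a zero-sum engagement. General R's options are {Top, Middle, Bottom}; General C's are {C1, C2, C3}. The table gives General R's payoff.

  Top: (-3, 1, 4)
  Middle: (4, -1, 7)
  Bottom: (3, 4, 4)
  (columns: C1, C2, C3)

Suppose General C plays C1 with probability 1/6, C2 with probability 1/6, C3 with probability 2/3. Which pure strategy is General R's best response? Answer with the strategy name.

Middle

Expected payoff of Top: (1/6)·(-3) + (1/6)·1 + (2/3)·4 = 7/3.
Expected payoff of Middle: (1/6)·4 + (1/6)·(-1) + (2/3)·7 = 31/6.
Expected payoff of Bottom: (1/6)·3 + (1/6)·4 + (2/3)·4 = 23/6.
The largest is 31/6, so General R's best response is Middle.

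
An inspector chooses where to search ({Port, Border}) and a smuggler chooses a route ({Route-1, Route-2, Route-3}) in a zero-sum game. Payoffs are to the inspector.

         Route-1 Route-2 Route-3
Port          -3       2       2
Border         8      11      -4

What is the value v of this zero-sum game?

Row minima: Port → -3, Border → -4; maximin = -3.
Column maxima: Route-1 → 8, Route-2 → 11, Route-3 → 2; minimax = 2.
-3 ≠ 2, so there is no saddle point; optimal play is mixed.
Route-2 is strictly dominated by Route-1 (it gives the inspector strictly more in every row), so the smuggler never plays it.
On the remaining 2×2 (Port, Border vs Route-1, Route-3):
Let the inspector play Port with probability p. Expected payoff against Route-1: (-3)p + 8(1−p) = −11p + 8; against Route-3: 2p + (-4)(1−p) = 6p − 4.
Setting these equal: −11p + 8 = 6p − 4 ⇒ −17p = -12 ⇒ p = 12/17, and the value is (-11)·(12/17) + 8 = 4/17.
For the smuggler: with q = P(Route-1), equating Port's and Border's payoffs gives −5q + 2 = 12q − 4 ⇒ q = 6/17.

4/17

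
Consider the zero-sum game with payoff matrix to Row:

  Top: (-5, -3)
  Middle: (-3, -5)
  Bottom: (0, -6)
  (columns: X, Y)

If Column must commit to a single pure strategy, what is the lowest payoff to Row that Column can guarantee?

-3

Column maxima: X → 0, Y → -3.
The smallest of these is -3.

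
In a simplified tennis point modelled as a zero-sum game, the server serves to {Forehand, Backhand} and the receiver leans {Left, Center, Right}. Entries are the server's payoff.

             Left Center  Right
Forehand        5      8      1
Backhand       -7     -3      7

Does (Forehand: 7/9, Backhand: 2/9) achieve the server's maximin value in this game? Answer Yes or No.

Against Left this mix gives (7/9)·5 + (2/9)·(-7) = 7/3.
Against Center this mix gives (7/9)·8 + (2/9)·(-3) = 50/9.
Against Right this mix gives (7/9)·1 + (2/9)·7 = 7/3.
All of the receiver's active replies (Left, Right) yield 7/3, and no column does worse for the server. The mix makes the receiver indifferent and guarantees 7/3, so it is optimal.

Yes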